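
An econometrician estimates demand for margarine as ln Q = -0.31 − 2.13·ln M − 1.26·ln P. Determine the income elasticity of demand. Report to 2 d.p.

In a log-linear demand, the coefficient on ln M is the income elasticity.
So η = -2.13.

-2.13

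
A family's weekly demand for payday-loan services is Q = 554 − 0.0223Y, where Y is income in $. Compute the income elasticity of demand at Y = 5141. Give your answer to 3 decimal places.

-0.261

At Y = 5141: Q = 439.356.
dQ/dY = −0.0223.
η = (dQ/dY)·(Y/Q) = -0.0223 × (5141/439.356) = -0.261.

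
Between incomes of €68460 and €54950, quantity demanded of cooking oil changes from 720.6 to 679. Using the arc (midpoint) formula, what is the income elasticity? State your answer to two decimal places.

ΔQ = 679 − 720.6 = -41.6; midpoint Q̄ = (720.6 + 679)/2 = 699.8.
ΔI = 54950 − 68460 = -13510; midpoint Ī = (68460 + 54950)/2 = 61705.
η = (ΔQ/Q̄) ÷ (ΔI/Ī) = (-41.6/699.8) ÷ (-13510/61705) = 0.27.

0.27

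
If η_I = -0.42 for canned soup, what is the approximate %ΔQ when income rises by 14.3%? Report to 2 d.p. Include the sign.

-6.01%

%ΔQ ≈ η × %ΔI = -0.42 × 14.3% = -6.01%.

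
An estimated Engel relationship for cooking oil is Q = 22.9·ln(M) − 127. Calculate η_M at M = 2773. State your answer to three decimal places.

At M = 2773: Q = 54.544.
dQ/dM = 22.9/M = 0.0082582 at this income.
η = (dQ/dM)·(M/Q) = 0.0082582 × (2773/54.544) = 0.420.

0.420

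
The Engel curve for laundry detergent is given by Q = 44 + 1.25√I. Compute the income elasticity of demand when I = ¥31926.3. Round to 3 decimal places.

0.418

At I = 31926.3: Q = 267.349.
dQ/dI = 1.25/(2√I) = 0.00349789 at this income.
η = (dQ/dI)·(I/Q) = 0.00349789 × (31926.3/267.349) = 0.418.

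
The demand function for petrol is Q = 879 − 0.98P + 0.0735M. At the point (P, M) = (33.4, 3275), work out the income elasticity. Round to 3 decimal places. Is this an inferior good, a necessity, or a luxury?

At P = 33.4, M = 3275: Q = 1086.981.
Holding P constant, ∂Q/∂M = 0.0735.
η_M = (∂Q/∂M)·(M/Q) = 0.0735 × (3275/1086.981) = 0.221.
Since 0 < η < 1, this is a necessity.

0.221 (necessity)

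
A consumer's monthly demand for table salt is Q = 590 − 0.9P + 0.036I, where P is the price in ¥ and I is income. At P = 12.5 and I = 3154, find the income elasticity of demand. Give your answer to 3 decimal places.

0.164

At P = 12.5, I = 3154: Q = 692.294.
Holding P constant, ∂Q/∂I = 0.036.
η_I = (∂Q/∂I)·(I/Q) = 0.036 × (3154/692.294) = 0.164.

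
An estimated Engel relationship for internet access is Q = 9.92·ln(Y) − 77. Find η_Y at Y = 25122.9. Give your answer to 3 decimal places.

0.422

At Y = 25122.9: Q = 23.505.
dQ/dY = 9.92/Y = 0.000394859 at this income.
η = (dQ/dY)·(Y/Q) = 0.000394859 × (25122.9/23.505) = 0.422.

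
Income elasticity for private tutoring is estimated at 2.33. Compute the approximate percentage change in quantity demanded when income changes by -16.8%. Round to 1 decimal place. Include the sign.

-39.1%

%ΔQ ≈ η × %ΔI = 2.33 × (-16.8%) = -39.1%.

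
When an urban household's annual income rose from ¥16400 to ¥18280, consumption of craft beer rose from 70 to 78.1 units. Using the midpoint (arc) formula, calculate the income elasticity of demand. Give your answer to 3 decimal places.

ΔQ = 78.1 − 70 = 8.1; midpoint Q̄ = (70 + 78.1)/2 = 74.05.
ΔI = 18280 − 16400 = 1880; midpoint Ī = (16400 + 18280)/2 = 17340.
η = (ΔQ/Q̄) ÷ (ΔI/Ī) = (8.1/74.05) ÷ (1880/17340) = 1.009.

1.009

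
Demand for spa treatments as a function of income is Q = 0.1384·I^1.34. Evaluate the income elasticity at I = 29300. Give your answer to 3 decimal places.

For Q = A·I^β the income elasticity is constant and equal to β.
Here β = 1.34, so η = 1.340.

1.340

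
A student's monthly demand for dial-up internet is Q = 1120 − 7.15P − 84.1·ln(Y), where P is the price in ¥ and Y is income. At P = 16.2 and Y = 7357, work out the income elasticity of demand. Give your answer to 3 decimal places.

At P = 16.2, Y = 7357: Q = 255.393.
Holding P constant, ∂Q/∂Y = -84.1/Y = -0.0114313.
η_Y = (∂Q/∂Y)·(Y/Q) = -0.0114313 × (7357/255.393) = -0.329.

-0.329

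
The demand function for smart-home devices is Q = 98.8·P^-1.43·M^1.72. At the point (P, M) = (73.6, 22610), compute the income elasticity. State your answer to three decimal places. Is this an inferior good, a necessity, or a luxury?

1.720 (luxury)

For a multiplicative demand Q = A·P^α·M^β, the income elasticity is β everywhere.
Here β = 1.72, so η = 1.720.
Since η > 1, this is a luxury.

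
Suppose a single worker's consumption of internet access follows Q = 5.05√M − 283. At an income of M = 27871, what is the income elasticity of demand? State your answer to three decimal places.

At M = 27871: Q = 560.078.
dQ/dM = 5.05/(2√M) = 0.0151246 at this income.
η = (dQ/dM)·(M/Q) = 0.0151246 × (27871/560.078) = 0.753.

0.753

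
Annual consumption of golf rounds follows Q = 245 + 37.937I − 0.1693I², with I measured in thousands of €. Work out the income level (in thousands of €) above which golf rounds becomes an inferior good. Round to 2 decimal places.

112.04

dQ/dI = 37.937 − 0.3386I.
The good is inferior where dQ/dI < 0. Setting dQ/dI = 0 gives I = 37.937 / 0.3386 = 112.04.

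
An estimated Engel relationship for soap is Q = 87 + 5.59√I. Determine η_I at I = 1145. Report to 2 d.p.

0.34

At I = 1145: Q = 276.154.
dQ/dI = 5.59/(2√I) = 0.0825998 at this income.
η = (dQ/dI)·(I/Q) = 0.0825998 × (1145/276.154) = 0.34.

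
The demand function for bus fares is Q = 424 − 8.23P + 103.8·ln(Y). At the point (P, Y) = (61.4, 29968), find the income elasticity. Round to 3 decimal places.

0.105

At P = 61.4, Y = 29968: Q = 988.637.
Holding P constant, ∂Q/∂Y = 103.8/Y = 0.00346369.
η_Y = (∂Q/∂Y)·(Y/Q) = 0.00346369 × (29968/988.637) = 0.105.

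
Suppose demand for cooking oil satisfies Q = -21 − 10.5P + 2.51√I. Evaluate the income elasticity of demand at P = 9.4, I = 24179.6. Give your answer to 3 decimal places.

0.721

At P = 9.4, I = 24179.6: Q = 270.600.
Holding P constant, ∂Q/∂I = 2.51/(2√I) = 0.00807085.
η_I = (∂Q/∂I)·(I/Q) = 0.00807085 × (24179.6/270.600) = 0.721.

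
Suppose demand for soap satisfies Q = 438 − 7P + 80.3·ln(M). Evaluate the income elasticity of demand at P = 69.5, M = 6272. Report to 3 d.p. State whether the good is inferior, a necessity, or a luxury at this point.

0.123 (necessity)

At P = 69.5, M = 6272: Q = 653.631.
Holding P constant, ∂Q/∂M = 80.3/M = 0.0128029.
η_M = (∂Q/∂M)·(M/Q) = 0.0128029 × (6272/653.631) = 0.123.
Since 0 < η < 1, this is a necessity.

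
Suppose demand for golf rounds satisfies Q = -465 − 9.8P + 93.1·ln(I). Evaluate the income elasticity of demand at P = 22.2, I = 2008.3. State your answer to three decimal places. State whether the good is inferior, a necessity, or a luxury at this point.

3.655 (luxury)

At P = 22.2, I = 2008.3: Q = 25.470.
Holding P constant, ∂Q/∂I = 93.1/I = 0.0463576.
η_I = (∂Q/∂I)·(I/Q) = 0.0463576 × (2008.3/25.470) = 3.655.
Since η > 1, this is a luxury.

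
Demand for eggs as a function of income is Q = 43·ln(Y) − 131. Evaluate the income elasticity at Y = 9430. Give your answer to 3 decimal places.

At Y = 9430: Q = 262.521.
dQ/dY = 43/Y = 0.00455992 at this income.
η = (dQ/dY)·(Y/Q) = 0.00455992 × (9430/262.521) = 0.164.

0.164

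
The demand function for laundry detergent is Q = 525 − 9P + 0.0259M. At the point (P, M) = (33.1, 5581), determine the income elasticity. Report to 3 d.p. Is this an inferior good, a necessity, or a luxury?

At P = 33.1, M = 5581: Q = 371.648.
Holding P constant, ∂Q/∂M = 0.0259.
η_M = (∂Q/∂M)·(M/Q) = 0.0259 × (5581/371.648) = 0.389.
Since 0 < η < 1, this is a necessity.

0.389 (necessity)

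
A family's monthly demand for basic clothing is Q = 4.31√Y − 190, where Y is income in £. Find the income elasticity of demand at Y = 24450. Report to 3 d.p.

0.696

At Y = 24450: Q = 483.933.
dQ/dY = 4.31/(2√Y) = 0.0137819 at this income.
η = (dQ/dY)·(Y/Q) = 0.0137819 × (24450/483.933) = 0.696.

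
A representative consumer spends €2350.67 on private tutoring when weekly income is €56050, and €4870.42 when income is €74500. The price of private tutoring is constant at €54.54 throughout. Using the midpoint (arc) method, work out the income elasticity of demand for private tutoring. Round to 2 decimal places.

With a constant price, Q₁ = 2350.67/54.54 = 43.100 and Q₂ = 4870.42/54.54 = 89.300 (equivalently, work directly with expenditure since P cancels).
Midpoint %ΔQ = (4870.42 − 2350.67)/3610.55 = 0.69789; midpoint %ΔI = (74500 − 56050)/65275 = 0.28265.
η = 0.69789 / 0.28265 = 2.47.

2.47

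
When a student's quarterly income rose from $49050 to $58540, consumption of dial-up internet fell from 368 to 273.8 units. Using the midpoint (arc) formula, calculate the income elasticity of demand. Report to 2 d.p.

-1.66

ΔQ = 273.8 − 368 = -94.2; midpoint Q̄ = (368 + 273.8)/2 = 320.9.
ΔI = 58540 − 49050 = 9490; midpoint Ī = (49050 + 58540)/2 = 53795.
η = (ΔQ/Q̄) ÷ (ΔI/Ī) = (-94.2/320.9) ÷ (9490/53795) = -1.66.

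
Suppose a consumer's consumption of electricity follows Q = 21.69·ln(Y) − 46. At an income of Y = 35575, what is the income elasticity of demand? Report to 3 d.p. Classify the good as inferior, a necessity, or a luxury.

At Y = 35575: Q = 181.298.
dQ/dY = 21.69/Y = 0.000609698 at this income.
η = (dQ/dY)·(Y/Q) = 0.000609698 × (35575/181.298) = 0.120.
Since 0 < η < 1, the good is a necessity.

0.120 (necessity)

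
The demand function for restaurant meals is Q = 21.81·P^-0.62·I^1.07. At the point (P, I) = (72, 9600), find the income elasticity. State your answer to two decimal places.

1.07

For a multiplicative demand Q = A·P^α·I^β, the income elasticity is β everywhere.
Here β = 1.07, so η = 1.07.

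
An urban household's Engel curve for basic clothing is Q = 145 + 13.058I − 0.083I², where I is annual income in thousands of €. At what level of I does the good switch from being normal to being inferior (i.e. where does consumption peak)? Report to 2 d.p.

78.66

dQ/dI = 13.058 − 0.166I.
The good is inferior where dQ/dI < 0. Setting dQ/dI = 0 gives I = 13.058 / 0.166 = 78.66.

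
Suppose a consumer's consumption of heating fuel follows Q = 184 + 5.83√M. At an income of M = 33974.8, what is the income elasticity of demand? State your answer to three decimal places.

At M = 33974.8: Q = 1258.600.
dQ/dM = 5.83/(2√M) = 0.0158147 at this income.
η = (dQ/dM)·(M/Q) = 0.0158147 × (33974.8/1258.600) = 0.427.

0.427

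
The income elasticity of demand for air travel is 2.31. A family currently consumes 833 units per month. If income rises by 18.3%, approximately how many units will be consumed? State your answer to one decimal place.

%ΔQ ≈ η × %ΔI = 2.31 × 18.3% = 42.273%.
New Q ≈ 833 × (1 + 0.42273) = 1185.1.

1185.1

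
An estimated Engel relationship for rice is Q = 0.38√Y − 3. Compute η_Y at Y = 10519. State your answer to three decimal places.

At Y = 10519: Q = 35.974.
dQ/dY = 0.38/(2√Y) = 0.00185253 at this income.
η = (dQ/dY)·(Y/Q) = 0.00185253 × (10519/35.974) = 0.542.

0.542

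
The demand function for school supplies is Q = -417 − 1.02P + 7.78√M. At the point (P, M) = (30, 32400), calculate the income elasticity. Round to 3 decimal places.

0.735

At P = 30, M = 32400: Q = 952.800.
Holding P constant, ∂Q/∂M = 7.78/(2√M) = 0.0216111.
η_M = (∂Q/∂M)·(M/Q) = 0.0216111 × (32400/952.800) = 0.735.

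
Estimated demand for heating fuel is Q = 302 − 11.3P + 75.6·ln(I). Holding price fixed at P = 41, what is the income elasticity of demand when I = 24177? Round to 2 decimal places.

0.13

At P = 41, I = 24177: Q = 601.743.
Holding P constant, ∂Q/∂I = 75.6/I = 0.00312694.
η_I = (∂Q/∂I)·(I/Q) = 0.00312694 × (24177/601.743) = 0.13.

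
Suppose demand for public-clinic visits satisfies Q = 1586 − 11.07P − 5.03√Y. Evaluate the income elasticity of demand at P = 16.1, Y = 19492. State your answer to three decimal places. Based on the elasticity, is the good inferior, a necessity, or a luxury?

-0.498 (inferior good)

At P = 16.1, Y = 19492: Q = 705.516.
Holding P constant, ∂Q/∂Y = -5.03/(2√Y) = -0.018014.
η_Y = (∂Q/∂Y)·(Y/Q) = -0.018014 × (19492/705.516) = -0.498.
Since η < 0, this is an inferior good.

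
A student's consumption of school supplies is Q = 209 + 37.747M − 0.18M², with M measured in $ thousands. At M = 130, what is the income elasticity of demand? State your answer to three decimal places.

-0.567

At M = 130: Q = 2074.1100.
dQ/dM = 37.747 − 0.36M = -9.05300.
η = (dQ/dM)·(M/Q) = -9.05300 × (130/2074.1100) = -0.567.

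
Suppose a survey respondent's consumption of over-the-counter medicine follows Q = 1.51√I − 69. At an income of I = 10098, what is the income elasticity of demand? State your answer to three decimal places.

0.917

At I = 10098: Q = 82.738.
dQ/dI = 1.51/(2√I) = 0.00751327 at this income.
η = (dQ/dI)·(I/Q) = 0.00751327 × (10098/82.738) = 0.917.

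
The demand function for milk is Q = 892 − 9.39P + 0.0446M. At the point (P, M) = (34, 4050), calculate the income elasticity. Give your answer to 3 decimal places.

0.240

At P = 34, M = 4050: Q = 753.370.
Holding P constant, ∂Q/∂M = 0.0446.
η_M = (∂Q/∂M)·(M/Q) = 0.0446 × (4050/753.370) = 0.240.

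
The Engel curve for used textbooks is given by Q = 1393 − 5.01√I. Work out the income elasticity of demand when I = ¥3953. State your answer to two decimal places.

-0.15

At I = 3953: Q = 1078.007.
dQ/dI = -5.01/(2√I) = -0.0398423 at this income.
η = (dQ/dI)·(I/Q) = -0.0398423 × (3953/1078.007) = -0.15.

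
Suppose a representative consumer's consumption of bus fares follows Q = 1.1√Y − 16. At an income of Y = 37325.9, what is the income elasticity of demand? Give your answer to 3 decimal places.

At Y = 37325.9: Q = 196.519.
dQ/dY = 1.1/(2√Y) = 0.0028468 at this income.
η = (dQ/dY)·(Y/Q) = 0.0028468 × (37325.9/196.519) = 0.541.

0.541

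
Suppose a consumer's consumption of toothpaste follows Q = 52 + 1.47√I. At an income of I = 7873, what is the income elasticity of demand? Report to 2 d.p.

At I = 7873: Q = 182.433.
dQ/dI = 1.47/(2√I) = 0.00828356 at this income.
η = (dQ/dI)·(I/Q) = 0.00828356 × (7873/182.433) = 0.36.

0.36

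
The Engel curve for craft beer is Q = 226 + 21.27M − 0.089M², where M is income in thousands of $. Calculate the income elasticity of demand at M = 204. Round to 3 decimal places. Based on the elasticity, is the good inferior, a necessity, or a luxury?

-3.563 (inferior good)

At M = 204: Q = 861.2560.
dQ/dM = 21.27 − 0.178M = -15.04200.
η = (dQ/dM)·(M/Q) = -15.04200 × (204/861.2560) = -3.563.
η < 0 ⇒ inferior good.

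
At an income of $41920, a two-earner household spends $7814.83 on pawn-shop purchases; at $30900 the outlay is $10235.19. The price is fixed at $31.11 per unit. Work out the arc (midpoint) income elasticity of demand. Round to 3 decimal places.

With a constant price, Q₁ = 7814.83/31.11 = 251.200 and Q₂ = 10235.19/31.11 = 329.000 (equivalently, work directly with expenditure since P cancels).
Midpoint %ΔQ = (10235.19 − 7814.83)/9025.01 = 0.26818; midpoint %ΔI = (30900 − 41920)/36410 = -0.30266.
η = 0.26818 / -0.30266 = -0.886.

-0.886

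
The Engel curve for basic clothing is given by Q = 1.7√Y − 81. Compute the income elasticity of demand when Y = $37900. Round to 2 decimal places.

0.66

At Y = 37900: Q = 249.955.
dQ/dY = 1.7/(2√Y) = 0.00436616 at this income.
η = (dQ/dY)·(Y/Q) = 0.00436616 × (37900/249.955) = 0.66.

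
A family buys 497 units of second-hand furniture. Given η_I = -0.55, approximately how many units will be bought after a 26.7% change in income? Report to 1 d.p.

%ΔQ ≈ η × %ΔI = -0.55 × 26.7% = -14.685%.
New Q ≈ 497 × (1 − 0.14685) = 424.0.

424.0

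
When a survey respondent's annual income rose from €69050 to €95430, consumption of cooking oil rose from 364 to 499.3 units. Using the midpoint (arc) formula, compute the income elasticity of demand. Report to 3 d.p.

ΔQ = 499.3 − 364 = 135.3; midpoint Q̄ = (364 + 499.3)/2 = 431.65.
ΔI = 95430 − 69050 = 26380; midpoint Ī = (69050 + 95430)/2 = 82240.
η = (ΔQ/Q̄) ÷ (ΔI/Ī) = (135.3/431.65) ÷ (26380/82240) = 0.977.

0.977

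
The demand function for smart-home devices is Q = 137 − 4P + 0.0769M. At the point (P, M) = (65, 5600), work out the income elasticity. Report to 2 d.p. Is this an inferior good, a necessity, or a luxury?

1.40 (luxury)

At P = 65, M = 5600: Q = 307.640.
Holding P constant, ∂Q/∂M = 0.0769.
η_M = (∂Q/∂M)·(M/Q) = 0.0769 × (5600/307.640) = 1.40.
Since η > 1, this is a luxury.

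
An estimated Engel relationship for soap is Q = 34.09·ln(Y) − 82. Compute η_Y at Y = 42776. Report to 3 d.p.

At Y = 42776: Q = 281.527.
dQ/dY = 34.09/Y = 0.000796942 at this income.
η = (dQ/dY)·(Y/Q) = 0.000796942 × (42776/281.527) = 0.121.

0.121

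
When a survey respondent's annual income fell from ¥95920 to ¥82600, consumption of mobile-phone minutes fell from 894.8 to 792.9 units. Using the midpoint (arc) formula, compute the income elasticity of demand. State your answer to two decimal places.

ΔQ = 792.9 − 894.8 = -101.9; midpoint Q̄ = (894.8 + 792.9)/2 = 843.85.
ΔI = 82600 − 95920 = -13320; midpoint Ī = (95920 + 82600)/2 = 89260.
η = (ΔQ/Q̄) ÷ (ΔI/Ī) = (-101.9/843.85) ÷ (-13320/89260) = 0.81.

0.81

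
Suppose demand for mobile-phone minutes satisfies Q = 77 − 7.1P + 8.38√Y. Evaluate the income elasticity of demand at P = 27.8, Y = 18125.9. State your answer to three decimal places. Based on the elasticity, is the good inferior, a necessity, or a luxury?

0.560 (necessity)

At P = 27.8, Y = 18125.9: Q = 1007.840.
Holding P constant, ∂Q/∂Y = 8.38/(2√Y) = 0.0311218.
η_Y = (∂Q/∂Y)·(Y/Q) = 0.0311218 × (18125.9/1007.840) = 0.560.
Since 0 < η < 1, this is a necessity.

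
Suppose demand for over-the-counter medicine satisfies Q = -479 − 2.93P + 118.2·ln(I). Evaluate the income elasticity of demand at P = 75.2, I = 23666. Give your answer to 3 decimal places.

At P = 75.2, I = 23666: Q = 491.150.
Holding P constant, ∂Q/∂I = 118.2/I = 0.00499451.
η_I = (∂Q/∂I)·(I/Q) = 0.00499451 × (23666/491.150) = 0.241.

0.241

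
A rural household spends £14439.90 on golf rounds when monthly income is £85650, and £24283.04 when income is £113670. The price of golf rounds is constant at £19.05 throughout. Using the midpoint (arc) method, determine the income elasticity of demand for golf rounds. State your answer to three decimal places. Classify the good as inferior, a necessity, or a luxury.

1.808 (luxury)

With a constant price, Q₁ = 14439.90/19.05 = 758.000 and Q₂ = 24283.04/19.05 = 1274.700 (equivalently, work directly with expenditure since P cancels).
Midpoint %ΔQ = (24283.04 − 14439.90)/19361.47 = 0.50839; midpoint %ΔI = (113670 − 85650)/99660 = 0.28116.
η = 0.50839 / 0.28116 = 1.808.
η > 1 ⇒ luxury.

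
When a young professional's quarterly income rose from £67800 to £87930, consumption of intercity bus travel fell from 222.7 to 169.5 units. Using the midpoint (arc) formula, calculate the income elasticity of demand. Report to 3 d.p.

-1.049

ΔQ = 169.5 − 222.7 = -53.2; midpoint Q̄ = (222.7 + 169.5)/2 = 196.1.
ΔI = 87930 − 67800 = 20130; midpoint Ī = (67800 + 87930)/2 = 77865.
η = (ΔQ/Q̄) ÷ (ΔI/Ī) = (-53.2/196.1) ÷ (20130/77865) = -1.049.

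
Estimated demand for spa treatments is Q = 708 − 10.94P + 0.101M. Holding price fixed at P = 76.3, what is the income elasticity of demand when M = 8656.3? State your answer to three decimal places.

1.170

At P = 76.3, M = 8656.3: Q = 747.564.
Holding P constant, ∂Q/∂M = 0.101.
η_M = (∂Q/∂M)·(M/Q) = 0.101 × (8656.3/747.564) = 1.170.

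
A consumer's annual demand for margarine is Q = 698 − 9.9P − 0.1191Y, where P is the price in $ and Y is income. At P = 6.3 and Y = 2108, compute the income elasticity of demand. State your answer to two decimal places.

-0.65

At P = 6.3, Y = 2108: Q = 384.567.
Holding P constant, ∂Q/∂Y = −0.1191.
η_Y = (∂Q/∂Y)·(Y/Q) = -0.1191 × (2108/384.567) = -0.65.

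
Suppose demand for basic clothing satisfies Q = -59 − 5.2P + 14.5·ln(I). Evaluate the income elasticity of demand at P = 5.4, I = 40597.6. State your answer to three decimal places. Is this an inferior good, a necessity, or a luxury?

0.217 (necessity)

At P = 5.4, I = 40597.6: Q = 66.786.
Holding P constant, ∂Q/∂I = 14.5/I = 0.000357164.
η_I = (∂Q/∂I)·(I/Q) = 0.000357164 × (40597.6/66.786) = 0.217.
Since 0 < η < 1, this is a necessity.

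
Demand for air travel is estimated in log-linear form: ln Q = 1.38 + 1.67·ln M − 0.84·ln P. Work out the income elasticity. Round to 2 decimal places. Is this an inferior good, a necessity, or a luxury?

1.67 (luxury)

In a log-linear demand, the coefficient on ln M is the income elasticity.
So η = 1.67.
η > 1 ⇒ luxury.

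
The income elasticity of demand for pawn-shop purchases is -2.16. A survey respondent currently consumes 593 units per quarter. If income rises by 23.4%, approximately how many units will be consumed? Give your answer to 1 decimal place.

293.3

%ΔQ ≈ η × %ΔI = -2.16 × 23.4% = -50.544%.
New Q ≈ 593 × (1 − 0.50544) = 293.3.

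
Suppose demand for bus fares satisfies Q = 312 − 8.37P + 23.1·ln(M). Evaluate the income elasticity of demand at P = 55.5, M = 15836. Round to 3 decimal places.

0.326

At P = 55.5, M = 15836: Q = 70.843.
Holding P constant, ∂Q/∂M = 23.1/M = 0.0014587.
η_M = (∂Q/∂M)·(M/Q) = 0.0014587 × (15836/70.843) = 0.326.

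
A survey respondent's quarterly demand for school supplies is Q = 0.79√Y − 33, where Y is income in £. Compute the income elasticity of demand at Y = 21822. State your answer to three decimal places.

At Y = 21822: Q = 83.701.
dQ/dY = 0.79/(2√Y) = 0.00267393 at this income.
η = (dQ/dY)·(Y/Q) = 0.00267393 × (21822/83.701) = 0.697.

0.697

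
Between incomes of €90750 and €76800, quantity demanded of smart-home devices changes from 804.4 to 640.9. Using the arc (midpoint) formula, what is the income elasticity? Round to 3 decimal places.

1.359

ΔQ = 640.9 − 804.4 = -163.5; midpoint Q̄ = (804.4 + 640.9)/2 = 722.65.
ΔI = 76800 − 90750 = -13950; midpoint Ī = (90750 + 76800)/2 = 83775.
η = (ΔQ/Q̄) ÷ (ΔI/Ī) = (-163.5/722.65) ÷ (-13950/83775) = 1.359.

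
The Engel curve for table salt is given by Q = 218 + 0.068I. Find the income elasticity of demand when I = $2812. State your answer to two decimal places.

At I = 2812: Q = 409.216.
dQ/dI = 0.068.
η = (dQ/dI)·(I/Q) = 0.068 × (2812/409.216) = 0.47.

0.47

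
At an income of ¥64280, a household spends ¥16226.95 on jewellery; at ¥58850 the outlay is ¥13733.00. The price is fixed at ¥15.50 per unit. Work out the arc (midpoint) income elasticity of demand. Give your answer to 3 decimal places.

With a constant price, Q₁ = 16226.95/15.50 = 1046.900 and Q₂ = 13733.00/15.50 = 886.000 (equivalently, work directly with expenditure since P cancels).
Midpoint %ΔQ = (13733.00 − 16226.95)/14979.98 = -0.16649; midpoint %ΔI = (58850 − 64280)/61565 = -0.08820.
η = -0.16649 / -0.08820 = 1.888.

1.888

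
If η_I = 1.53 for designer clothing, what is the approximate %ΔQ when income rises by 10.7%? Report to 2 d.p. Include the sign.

16.37%

%ΔQ ≈ η × %ΔI = 1.53 × 10.7% = 16.37%.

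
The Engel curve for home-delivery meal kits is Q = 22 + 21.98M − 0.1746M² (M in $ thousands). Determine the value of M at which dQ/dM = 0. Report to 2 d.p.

62.94

dQ/dM = 21.98 − 0.3492M.
The good is inferior where dQ/dM < 0. Setting dQ/dM = 0 gives M = 21.98 / 0.3492 = 62.94.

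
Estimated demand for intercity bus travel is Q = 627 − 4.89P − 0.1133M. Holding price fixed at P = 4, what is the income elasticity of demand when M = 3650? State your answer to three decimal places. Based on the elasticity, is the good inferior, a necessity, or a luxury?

-2.133 (inferior good)

At P = 4, M = 3650: Q = 193.895.
Holding P constant, ∂Q/∂M = −0.1133.
η_M = (∂Q/∂M)·(M/Q) = -0.1133 × (3650/193.895) = -2.133.
Since η < 0, this is an inferior good.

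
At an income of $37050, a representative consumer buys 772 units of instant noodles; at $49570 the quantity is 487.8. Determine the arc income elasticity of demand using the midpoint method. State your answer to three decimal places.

ΔQ = 487.8 − 772 = -284.2; midpoint Q̄ = (772 + 487.8)/2 = 629.9.
ΔI = 49570 − 37050 = 12520; midpoint Ī = (37050 + 49570)/2 = 43310.
η = (ΔQ/Q̄) ÷ (ΔI/Ī) = (-284.2/629.9) ÷ (12520/43310) = -1.561.

-1.561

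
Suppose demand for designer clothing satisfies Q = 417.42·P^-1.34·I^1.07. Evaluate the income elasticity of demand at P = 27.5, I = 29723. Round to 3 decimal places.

For a multiplicative demand Q = A·P^α·I^β, the income elasticity is β everywhere.
Here β = 1.07, so η = 1.070.

1.070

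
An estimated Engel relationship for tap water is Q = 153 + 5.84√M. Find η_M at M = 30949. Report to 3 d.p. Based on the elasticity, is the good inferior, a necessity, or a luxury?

0.435 (necessity)

At M = 30949: Q = 1180.392.
dQ/dM = 5.84/(2√M) = 0.0165981 at this income.
η = (dQ/dM)·(M/Q) = 0.0165981 × (30949/1180.392) = 0.435.
Since 0 < η < 1, the good is a necessity.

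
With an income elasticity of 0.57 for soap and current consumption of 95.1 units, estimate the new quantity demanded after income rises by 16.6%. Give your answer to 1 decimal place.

104.1

%ΔQ ≈ η × %ΔI = 0.57 × 16.6% = 9.462%.
New Q ≈ 95.1 × (1 + 0.09462) = 104.1.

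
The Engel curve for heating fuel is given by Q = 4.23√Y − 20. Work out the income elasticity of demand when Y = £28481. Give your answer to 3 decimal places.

At Y = 28481: Q = 693.868.
dQ/dY = 4.23/(2√Y) = 0.0125324 at this income.
η = (dQ/dY)·(Y/Q) = 0.0125324 × (28481/693.868) = 0.514.

0.514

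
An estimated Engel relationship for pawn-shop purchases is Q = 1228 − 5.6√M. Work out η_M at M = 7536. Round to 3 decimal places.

At M = 7536: Q = 741.863.
dQ/dM = -5.6/(2√M) = -0.0322543 at this income.
η = (dQ/dM)·(M/Q) = -0.0322543 × (7536/741.863) = -0.328.

-0.328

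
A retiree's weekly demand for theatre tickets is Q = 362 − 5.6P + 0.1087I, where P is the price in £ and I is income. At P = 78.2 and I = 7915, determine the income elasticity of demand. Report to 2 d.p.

1.10

At P = 78.2, I = 7915: Q = 784.440.
Holding P constant, ∂Q/∂I = 0.1087.
η_I = (∂Q/∂I)·(I/Q) = 0.1087 × (7915/784.440) = 1.10.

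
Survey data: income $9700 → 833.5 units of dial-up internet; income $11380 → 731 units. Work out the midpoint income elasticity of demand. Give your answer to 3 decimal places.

ΔQ = 731 − 833.5 = -102.5; midpoint Q̄ = (833.5 + 731)/2 = 782.25.
ΔI = 11380 − 9700 = 1680; midpoint Ī = (9700 + 11380)/2 = 10540.
η = (ΔQ/Q̄) ÷ (ΔI/Ī) = (-102.5/782.25) ÷ (1680/10540) = -0.822.

-0.822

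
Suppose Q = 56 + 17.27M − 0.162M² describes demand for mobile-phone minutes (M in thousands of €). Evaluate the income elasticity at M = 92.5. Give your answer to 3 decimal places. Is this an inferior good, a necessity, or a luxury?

-4.394 (inferior good)

At M = 92.5: Q = 267.3625.
dQ/dM = 17.27 − 0.324M = -12.70000.
η = (dQ/dM)·(M/Q) = -12.70000 × (92.5/267.3625) = -4.394.
η < 0 ⇒ inferior good.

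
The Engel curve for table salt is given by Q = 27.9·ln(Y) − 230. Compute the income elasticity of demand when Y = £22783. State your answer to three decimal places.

At Y = 22783: Q = 49.942.
dQ/dY = 27.9/Y = 0.0012246 at this income.
η = (dQ/dY)·(Y/Q) = 0.0012246 × (22783/49.942) = 0.559.

0.559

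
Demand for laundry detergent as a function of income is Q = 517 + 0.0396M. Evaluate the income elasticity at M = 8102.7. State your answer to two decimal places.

0.38

At M = 8102.7: Q = 837.867.
dQ/dM = 0.0396.
η = (dQ/dM)·(M/Q) = 0.0396 × (8102.7/837.867) = 0.38.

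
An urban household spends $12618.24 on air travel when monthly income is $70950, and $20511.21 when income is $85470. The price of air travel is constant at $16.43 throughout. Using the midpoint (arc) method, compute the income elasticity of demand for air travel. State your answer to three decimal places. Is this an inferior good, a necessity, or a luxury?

With a constant price, Q₁ = 12618.24/16.43 = 768.000 and Q₂ = 20511.21/16.43 = 1248.400 (equivalently, work directly with expenditure since P cancels).
Midpoint %ΔQ = (20511.21 − 12618.24)/16564.72 = 0.47649; midpoint %ΔI = (85470 − 70950)/78210 = 0.18565.
η = 0.47649 / 0.18565 = 2.567.
η > 1 ⇒ luxury.

2.567 (luxury)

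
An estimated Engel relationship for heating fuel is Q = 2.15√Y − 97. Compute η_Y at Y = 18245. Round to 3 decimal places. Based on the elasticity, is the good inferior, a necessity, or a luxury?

At Y = 18245: Q = 193.409.
dQ/dY = 2.15/(2√Y) = 0.0079586 at this income.
η = (dQ/dY)·(Y/Q) = 0.0079586 × (18245/193.409) = 0.751.
Since 0 < η < 1, the good is a necessity.

0.751 (necessity)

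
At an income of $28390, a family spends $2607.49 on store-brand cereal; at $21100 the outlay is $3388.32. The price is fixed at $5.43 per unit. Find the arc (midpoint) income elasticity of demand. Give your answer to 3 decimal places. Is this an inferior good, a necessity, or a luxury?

-0.884 (inferior good)

With a constant price, Q₁ = 2607.49/5.43 = 480.201 and Q₂ = 3388.32/5.43 = 624.000 (equivalently, work directly with expenditure since P cancels).
Midpoint %ΔQ = (3388.32 − 2607.49)/2997.91 = 0.26046; midpoint %ΔI = (21100 − 28390)/24745 = -0.29460.
η = 0.26046 / -0.29460 = -0.884.
η < 0 ⇒ inferior good.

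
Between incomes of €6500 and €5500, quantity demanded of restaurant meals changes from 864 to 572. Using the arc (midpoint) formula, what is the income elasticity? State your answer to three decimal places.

2.440

ΔQ = 572 − 864 = -292; midpoint Q̄ = (864 + 572)/2 = 718.
ΔI = 5500 − 6500 = -1000; midpoint Ī = (6500 + 5500)/2 = 6000.
η = (ΔQ/Q̄) ÷ (ΔI/Ī) = (-292/718) ÷ (-1000/6000) = 2.440.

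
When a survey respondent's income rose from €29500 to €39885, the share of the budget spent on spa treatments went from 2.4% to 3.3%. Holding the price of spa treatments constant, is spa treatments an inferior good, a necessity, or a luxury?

luxury

The budget share rises as income rises, so η > 1.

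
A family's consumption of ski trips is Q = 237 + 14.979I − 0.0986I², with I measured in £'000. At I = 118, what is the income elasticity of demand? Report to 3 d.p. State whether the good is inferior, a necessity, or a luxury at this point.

At I = 118: Q = 631.6156.
dQ/dI = 14.979 − 0.1972I = -8.29060.
η = (dQ/dI)·(I/Q) = -8.29060 × (118/631.6156) = -1.549.
η < 0 ⇒ inferior good.

-1.549 (inferior good)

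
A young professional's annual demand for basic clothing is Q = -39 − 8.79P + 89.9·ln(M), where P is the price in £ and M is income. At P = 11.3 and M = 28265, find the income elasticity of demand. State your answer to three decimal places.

0.115

At P = 11.3, M = 28265: Q = 783.092.
Holding P constant, ∂Q/∂M = 89.9/M = 0.00318061.
η_M = (∂Q/∂M)·(M/Q) = 0.00318061 × (28265/783.092) = 0.115.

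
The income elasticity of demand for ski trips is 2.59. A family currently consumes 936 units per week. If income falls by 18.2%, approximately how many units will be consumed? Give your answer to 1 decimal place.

494.8

%ΔQ ≈ η × %ΔI = 2.59 × (-18.2%) = -47.138%.
New Q ≈ 936 × (1 − 0.47138) = 494.8.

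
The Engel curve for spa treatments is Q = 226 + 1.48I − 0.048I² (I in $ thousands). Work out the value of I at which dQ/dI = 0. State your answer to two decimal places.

15.42

dQ/dI = 1.48 − 0.096I.
The good is inferior where dQ/dI < 0. Setting dQ/dI = 0 gives I = 1.48 / 0.096 = 15.42.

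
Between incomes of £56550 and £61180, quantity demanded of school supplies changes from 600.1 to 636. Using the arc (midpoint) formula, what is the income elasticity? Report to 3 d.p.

ΔQ = 636 − 600.1 = 35.9; midpoint Q̄ = (600.1 + 636)/2 = 618.05.
ΔI = 61180 − 56550 = 4630; midpoint Ī = (56550 + 61180)/2 = 58865.
η = (ΔQ/Q̄) ÷ (ΔI/Ī) = (35.9/618.05) ÷ (4630/58865) = 0.738.

0.738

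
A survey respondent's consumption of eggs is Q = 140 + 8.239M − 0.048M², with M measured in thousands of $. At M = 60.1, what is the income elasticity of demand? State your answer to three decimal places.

0.321

At M = 60.1: Q = 461.7874.
dQ/dM = 8.239 − 0.096M = 2.46940.
η = (dQ/dM)·(M/Q) = 2.46940 × (60.1/461.7874) = 0.321.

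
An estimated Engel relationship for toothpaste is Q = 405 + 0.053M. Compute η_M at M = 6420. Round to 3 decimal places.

At M = 6420: Q = 745.260.
dQ/dM = 0.053.
η = (dQ/dM)·(M/Q) = 0.053 × (6420/745.260) = 0.457.

0.457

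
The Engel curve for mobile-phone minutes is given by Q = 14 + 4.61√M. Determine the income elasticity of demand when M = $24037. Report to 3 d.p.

At M = 24037: Q = 728.728.
dQ/dM = 4.61/(2√M) = 0.0148673 at this income.
η = (dQ/dM)·(M/Q) = 0.0148673 × (24037/728.728) = 0.490.

0.490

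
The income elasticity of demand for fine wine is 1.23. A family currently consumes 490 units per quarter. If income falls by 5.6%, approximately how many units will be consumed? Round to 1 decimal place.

%ΔQ ≈ η × %ΔI = 1.23 × (-5.6%) = -6.888%.
New Q ≈ 490 × (1 − 0.06888) = 456.2.

456.2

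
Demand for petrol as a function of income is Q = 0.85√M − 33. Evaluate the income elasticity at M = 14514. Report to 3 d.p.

At M = 14514: Q = 69.403.
dQ/dM = 0.85/(2√M) = 0.00352773 at this income.
η = (dQ/dM)·(M/Q) = 0.00352773 × (14514/69.403) = 0.738.

0.738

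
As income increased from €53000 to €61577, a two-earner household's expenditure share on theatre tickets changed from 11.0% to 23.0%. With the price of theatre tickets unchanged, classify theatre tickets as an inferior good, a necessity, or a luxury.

The budget share rises as income rises, so η > 1.

luxury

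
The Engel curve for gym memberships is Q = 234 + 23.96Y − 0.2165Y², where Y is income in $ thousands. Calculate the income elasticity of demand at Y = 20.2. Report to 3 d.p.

At Y = 20.2: Q = 629.6513.
dQ/dY = 23.96 − 0.433Y = 15.21340.
η = (dQ/dY)·(Y/Q) = 15.21340 × (20.2/629.6513) = 0.488.

0.488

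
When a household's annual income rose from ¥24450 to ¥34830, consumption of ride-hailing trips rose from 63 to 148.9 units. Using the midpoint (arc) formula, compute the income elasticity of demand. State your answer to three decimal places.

ΔQ = 148.9 − 63 = 85.9; midpoint Q̄ = (63 + 148.9)/2 = 105.95.
ΔI = 34830 − 24450 = 10380; midpoint Ī = (24450 + 34830)/2 = 29640.
η = (ΔQ/Q̄) ÷ (ΔI/Ī) = (85.9/105.95) ÷ (10380/29640) = 2.315.

2.315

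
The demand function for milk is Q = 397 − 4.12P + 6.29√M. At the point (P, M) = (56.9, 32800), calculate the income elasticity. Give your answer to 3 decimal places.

At P = 56.9, M = 32800: Q = 1301.739.
Holding P constant, ∂Q/∂M = 6.29/(2√M) = 0.0173654.
η_M = (∂Q/∂M)·(M/Q) = 0.0173654 × (32800/1301.739) = 0.438.

0.438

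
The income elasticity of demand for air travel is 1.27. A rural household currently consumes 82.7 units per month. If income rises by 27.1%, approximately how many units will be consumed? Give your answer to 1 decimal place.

111.2

%ΔQ ≈ η × %ΔI = 1.27 × 27.1% = 34.417%.
New Q ≈ 82.7 × (1 + 0.34417) = 111.2.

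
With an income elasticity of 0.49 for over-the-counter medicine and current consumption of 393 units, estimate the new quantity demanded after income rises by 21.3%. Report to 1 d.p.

%ΔQ ≈ η × %ΔI = 0.49 × 21.3% = 10.437%.
New Q ≈ 393 × (1 + 0.10437) = 434.0.

434.0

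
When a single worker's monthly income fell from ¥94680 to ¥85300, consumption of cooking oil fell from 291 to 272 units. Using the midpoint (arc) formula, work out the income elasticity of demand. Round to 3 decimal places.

ΔQ = 272 − 291 = -19; midpoint Q̄ = (291 + 272)/2 = 281.5.
ΔI = 85300 − 94680 = -9380; midpoint Ī = (94680 + 85300)/2 = 89990.
η = (ΔQ/Q̄) ÷ (ΔI/Ī) = (-19/281.5) ÷ (-9380/89990) = 0.648.

0.648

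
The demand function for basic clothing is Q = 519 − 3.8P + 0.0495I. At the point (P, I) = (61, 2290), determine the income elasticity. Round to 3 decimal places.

0.283

At P = 61, I = 2290: Q = 400.555.
Holding P constant, ∂Q/∂I = 0.0495.
η_I = (∂Q/∂I)·(I/Q) = 0.0495 × (2290/400.555) = 0.283.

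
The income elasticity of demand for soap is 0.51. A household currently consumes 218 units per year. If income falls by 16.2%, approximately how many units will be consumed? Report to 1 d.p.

200.0

%ΔQ ≈ η × %ΔI = 0.51 × (-16.2%) = -8.262%.
New Q ≈ 218 × (1 − 0.08262) = 200.0.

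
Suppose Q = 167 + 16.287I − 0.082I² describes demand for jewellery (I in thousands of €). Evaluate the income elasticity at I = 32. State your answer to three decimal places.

At I = 32: Q = 604.2160.
dQ/dI = 16.287 − 0.164I = 11.03900.
η = (dQ/dI)·(I/Q) = 11.03900 × (32/604.2160) = 0.585.

0.585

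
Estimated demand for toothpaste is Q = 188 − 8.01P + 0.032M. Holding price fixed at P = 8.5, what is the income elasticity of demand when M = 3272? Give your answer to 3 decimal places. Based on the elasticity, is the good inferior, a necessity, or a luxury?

At P = 8.5, M = 3272: Q = 224.619.
Holding P constant, ∂Q/∂M = 0.032.
η_M = (∂Q/∂M)·(M/Q) = 0.032 × (3272/224.619) = 0.466.
Since 0 < η < 1, this is a necessity.

0.466 (necessity)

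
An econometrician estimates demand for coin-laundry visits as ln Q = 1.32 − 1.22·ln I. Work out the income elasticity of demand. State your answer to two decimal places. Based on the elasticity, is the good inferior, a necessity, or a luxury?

In a log-linear demand, the coefficient on ln I is the income elasticity.
So η = -1.22.
η < 0 ⇒ inferior good.

-1.22 (inferior good)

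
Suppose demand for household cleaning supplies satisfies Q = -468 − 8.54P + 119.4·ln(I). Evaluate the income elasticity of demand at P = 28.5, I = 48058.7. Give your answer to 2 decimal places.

At P = 28.5, I = 48058.7: Q = 575.763.
Holding P constant, ∂Q/∂I = 119.4/I = 0.00248446.
η_I = (∂Q/∂I)·(I/Q) = 0.00248446 × (48058.7/575.763) = 0.21.

0.21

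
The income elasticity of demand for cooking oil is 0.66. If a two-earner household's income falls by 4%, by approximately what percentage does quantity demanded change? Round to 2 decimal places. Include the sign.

-2.64%

%ΔQ ≈ η × %ΔI = 0.66 × (-4%) = -2.64%.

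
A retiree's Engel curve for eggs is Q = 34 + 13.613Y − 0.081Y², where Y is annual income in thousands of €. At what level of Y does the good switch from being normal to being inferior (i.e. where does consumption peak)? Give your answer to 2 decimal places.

84.03

dQ/dY = 13.613 − 0.162Y.
The good is inferior where dQ/dY < 0. Setting dQ/dY = 0 gives Y = 13.613 / 0.162 = 84.03.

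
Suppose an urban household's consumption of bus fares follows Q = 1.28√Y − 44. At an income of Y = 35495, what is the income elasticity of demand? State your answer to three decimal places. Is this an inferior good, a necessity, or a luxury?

0.612 (necessity)

At Y = 35495: Q = 197.153.
dQ/dY = 1.28/(2√Y) = 0.00339701 at this income.
η = (dQ/dY)·(Y/Q) = 0.00339701 × (35495/197.153) = 0.612.
Since 0 < η < 1, the good is a necessity.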